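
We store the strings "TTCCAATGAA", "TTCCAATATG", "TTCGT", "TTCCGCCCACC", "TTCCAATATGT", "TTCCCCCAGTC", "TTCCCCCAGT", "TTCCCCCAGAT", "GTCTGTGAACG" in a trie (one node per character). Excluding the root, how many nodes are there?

For each word, the new-node count is its length minus the longest prefix already in the trie:
  "TTCCAATGAA" → 10 new (T, T, C, C, A, A, T, G, A, A)
  "TTCCAATATG" → prefix "TTCCAAT" already present; 3 new (A, T, G)
  "TTCGT" → prefix "TTC" already present; 2 new (G, T)
  "TTCCGCCCACC" → prefix "TTCC" already present; 7 new (G, C, C, C, A, C, C)
  "TTCCAATATGT" → prefix "TTCCAATATG" already present; 1 new (T)
  "TTCCCCCAGTC" → prefix "TTCC" already present; 7 new (C, C, C, A, G, T, C)
  "TTCCCCCAGT" → prefix "TTCCCCCAGT" already present; 0 new (none)
  "TTCCCCCAGAT" → prefix "TTCCCCCAG" already present; 2 new (A, T)
  "GTCTGTGAACG" → 11 new (G, T, C, T, G, T, G, A, A, C, G)
Total nodes = 10 + 3 + 2 + 7 + 1 + 7 + 0 + 2 + 11 = 43

43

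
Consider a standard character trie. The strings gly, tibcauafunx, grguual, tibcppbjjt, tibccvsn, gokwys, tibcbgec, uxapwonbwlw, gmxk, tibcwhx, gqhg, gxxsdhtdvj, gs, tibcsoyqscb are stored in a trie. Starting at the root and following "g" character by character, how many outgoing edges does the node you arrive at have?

The children of the "g" node are the distinct next characters among strings starting with "g".
Distinct next characters after "g": l, m, o, q, r, s, x.
That node has 7 child edges.

7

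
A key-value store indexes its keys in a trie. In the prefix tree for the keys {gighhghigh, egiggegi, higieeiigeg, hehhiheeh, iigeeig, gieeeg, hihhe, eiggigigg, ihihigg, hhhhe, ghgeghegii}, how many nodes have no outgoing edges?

11

Leaves are exactly the stored words that no other stored word extends.
Those words: "egiggegi", "eiggigigg", "ghgeghegii", "gieeeg", "gighhghigh", "hehhiheeh", "hhhhe", "higieeiigeg", "hihhe", "ihihigg", "iigeeig"
Leaf count: 11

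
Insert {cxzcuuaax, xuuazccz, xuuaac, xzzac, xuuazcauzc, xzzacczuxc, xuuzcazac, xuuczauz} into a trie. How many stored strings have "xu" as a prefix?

Filter for entries beginning with "xu":
Words under "xu": xuuaac, xuuazcauzc, xuuazccz, xuuczauz, xuuzcazac
Count: 5

5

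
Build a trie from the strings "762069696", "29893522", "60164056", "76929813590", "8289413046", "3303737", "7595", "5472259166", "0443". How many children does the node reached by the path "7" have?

2

The children of the "7" node are the distinct next characters among strings starting with "7".
Distinct next characters after "7": 5, 6.
That node has 2 child edges.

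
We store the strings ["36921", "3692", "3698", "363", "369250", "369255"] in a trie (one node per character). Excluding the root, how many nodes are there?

For each word, the new-node count is its length minus the longest prefix already in the trie:
  "36921" → 5 new (3, 6, 9, 2, 1)
  "3692" → prefix "3692" already present; 0 new (none)
  "3698" → prefix "369" already present; 1 new (8)
  "363" → prefix "36" already present; 1 new (3)
  "369250" → prefix "3692" already present; 2 new (5, 0)
  "369255" → prefix "36925" already present; 1 new (5)
Total nodes = 5 + 0 + 1 + 1 + 2 + 1 = 10

10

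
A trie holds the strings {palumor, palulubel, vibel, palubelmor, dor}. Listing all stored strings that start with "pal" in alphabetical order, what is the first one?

palubelmor

DFS of the "pal" subtree visits, in order: "palubelmor", "palulubel", "palumor"
Position 1: palubelmor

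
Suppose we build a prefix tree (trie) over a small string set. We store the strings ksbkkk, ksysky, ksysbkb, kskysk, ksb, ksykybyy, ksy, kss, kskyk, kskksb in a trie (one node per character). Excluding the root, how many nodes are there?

27

Insert word by word; a character creates a node only if that edge doesn't already exist:
  "ksbkkk" → 6 new (k, s, b, k, k, k)
  "ksysky" → prefix "ks" already present; 4 new (y, s, k, y)
  "ksysbkb" → prefix "ksys" already present; 3 new (b, k, b)
  "kskysk" → prefix "ks" already present; 4 new (k, y, s, k)
  "ksb" → prefix "ksb" already present; 0 new (none)
  "ksykybyy" → prefix "ksy" already present; 5 new (k, y, b, y, y)
  "ksy" → prefix "ksy" already present; 0 new (none)
  "kss" → prefix "ks" already present; 1 new (s)
  "kskyk" → prefix "ksky" already present; 1 new (k)
  "kskksb" → prefix "ksk" already present; 3 new (k, s, b)
Total nodes = 6 + 4 + 3 + 4 + 0 + 5 + 0 + 1 + 1 + 3 = 27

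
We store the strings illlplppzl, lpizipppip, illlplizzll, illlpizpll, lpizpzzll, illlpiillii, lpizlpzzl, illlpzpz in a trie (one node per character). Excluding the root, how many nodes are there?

48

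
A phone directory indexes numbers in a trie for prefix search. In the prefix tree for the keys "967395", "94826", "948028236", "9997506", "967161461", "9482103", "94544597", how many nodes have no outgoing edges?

7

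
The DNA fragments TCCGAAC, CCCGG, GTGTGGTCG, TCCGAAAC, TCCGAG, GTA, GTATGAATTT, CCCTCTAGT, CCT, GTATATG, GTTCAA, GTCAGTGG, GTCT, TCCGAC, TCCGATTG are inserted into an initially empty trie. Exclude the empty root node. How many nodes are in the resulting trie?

57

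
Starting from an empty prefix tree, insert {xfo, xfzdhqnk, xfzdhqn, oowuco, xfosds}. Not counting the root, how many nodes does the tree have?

Trie structure (* marks end of a word):
(root)
├─ o
│  └─ o
│     └─ w
│        └─ u
│           └─ c
│              └─ o *
└─ x
   └─ f
      ├─ o *
      │  └─ s
      │     └─ d
      │        └─ s *
      └─ z
         └─ d
            └─ h
               └─ q
                  └─ n *
                     └─ k *
Counting every labelled node above: 18.

18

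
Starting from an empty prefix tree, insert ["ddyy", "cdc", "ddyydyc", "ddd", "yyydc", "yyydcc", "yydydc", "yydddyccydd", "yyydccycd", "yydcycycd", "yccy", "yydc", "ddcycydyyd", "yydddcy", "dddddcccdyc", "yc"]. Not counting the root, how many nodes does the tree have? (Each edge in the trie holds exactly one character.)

For each word, the new-node count is its length minus the longest prefix already in the trie:
  "ddyy" → 4 new (d, d, y, y)
  "cdc" → 3 new (c, d, c)
  "ddyydyc" → prefix "ddyy" already present; 3 new (d, y, c)
  "ddd" → prefix "dd" already present; 1 new (d)
  "yyydc" → 5 new (y, y, y, d, c)
  "yyydcc" → prefix "yyydc" already present; 1 new (c)
  "yydydc" → prefix "yy" already present; 4 new (d, y, d, c)
  "yydddyccydd" → prefix "yyd" already present; 8 new (d, d, y, c, c, y, d, d)
  "yyydccycd" → prefix "yyydcc" already present; 3 new (y, c, d)
  "yydcycycd" → prefix "yyd" already present; 6 new (c, y, c, y, c, d)
  "yccy" → prefix "y" already present; 3 new (c, c, y)
  "yydc" → prefix "yydc" already present; 0 new (none)
  "ddcycydyyd" → prefix "dd" already present; 8 new (c, y, c, y, d, y, y, d)
  "yydddcy" → prefix "yyddd" already present; 2 new (c, y)
  "dddddcccdyc" → prefix "ddd" already present; 8 new (d, d, c, c, c, d, y, c)
  "yc" → prefix "yc" already present; 0 new (none)
Total nodes = 4 + 3 + 3 + 1 + 5 + 1 + 4 + 8 + 3 + 6 + 3 + 0 + 8 + 2 + 8 + 0 = 59

59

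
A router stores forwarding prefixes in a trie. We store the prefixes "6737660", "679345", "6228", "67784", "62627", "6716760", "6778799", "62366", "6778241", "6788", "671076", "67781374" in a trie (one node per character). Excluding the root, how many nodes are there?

Insert word by word; a character creates a node only if that edge doesn't already exist:
  "6737660" → 7 new (6, 7, 3, 7, 6, 6, 0)
  "679345" → prefix "67" already present; 4 new (9, 3, 4, 5)
  "6228" → prefix "6" already present; 3 new (2, 2, 8)
  "67784" → prefix "67" already present; 3 new (7, 8, 4)
  "62627" → prefix "62" already present; 3 new (6, 2, 7)
  "6716760" → prefix "67" already present; 5 new (1, 6, 7, 6, 0)
  "6778799" → prefix "6778" already present; 3 new (7, 9, 9)
  "62366" → prefix "62" already present; 3 new (3, 6, 6)
  "6778241" → prefix "6778" already present; 3 new (2, 4, 1)
  "6788" → prefix "67" already present; 2 new (8, 8)
  "671076" → prefix "671" already present; 3 new (0, 7, 6)
  "67781374" → prefix "6778" already present; 4 new (1, 3, 7, 4)
Total nodes = 7 + 4 + 3 + 3 + 3 + 5 + 3 + 3 + 3 + 2 + 3 + 4 = 43

43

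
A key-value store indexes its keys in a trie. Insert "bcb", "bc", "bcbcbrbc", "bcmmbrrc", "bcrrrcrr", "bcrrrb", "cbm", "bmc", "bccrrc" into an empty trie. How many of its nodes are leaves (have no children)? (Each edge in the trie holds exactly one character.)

7

Leaves are exactly the stored words that no other stored word extends.
Those words: "bcbcbrbc", "bccrrc", "bcmmbrrc", "bcrrrb", "bcrrrcrr", "bmc", "cbm"
Leaf count: 7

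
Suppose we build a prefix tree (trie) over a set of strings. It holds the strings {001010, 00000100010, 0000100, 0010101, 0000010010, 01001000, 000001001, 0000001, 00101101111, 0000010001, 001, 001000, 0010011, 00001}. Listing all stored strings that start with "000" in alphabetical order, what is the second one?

0000010001

DFS of the "000" subtree visits, in order: "0000001", "0000010001", "00000100010", "000001001", "0000010010", "00001", "0000100"
Position 2: 0000010001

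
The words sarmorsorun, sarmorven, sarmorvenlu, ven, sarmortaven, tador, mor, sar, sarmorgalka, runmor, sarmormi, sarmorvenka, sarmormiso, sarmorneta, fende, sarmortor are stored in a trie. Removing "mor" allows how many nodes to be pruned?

After clearing the end-marker at "mor", prune upward until reaching a node still needed by another word.
No other word shares any prefix with "mor", so all 3 of its nodes go.
Nodes removed: 3

3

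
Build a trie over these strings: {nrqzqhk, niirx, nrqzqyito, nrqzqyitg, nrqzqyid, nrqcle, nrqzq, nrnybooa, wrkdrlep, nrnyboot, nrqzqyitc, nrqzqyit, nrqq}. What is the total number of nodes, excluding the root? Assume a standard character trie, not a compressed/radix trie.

Count nodes per top-level branch (shared prefixes stored once):
  'n'-branch (niirx, nrnybooa, nrnyboot, nrqcle, nrqq, nrqzq, nrqzqhk, nrqzqyid, nrqzqyit, nrqzqyitc, nrqzqyitg, nrqzqyito): 29 nodes
  'w'-branch (wrkdrlep): 8 nodes
Sum: 37

37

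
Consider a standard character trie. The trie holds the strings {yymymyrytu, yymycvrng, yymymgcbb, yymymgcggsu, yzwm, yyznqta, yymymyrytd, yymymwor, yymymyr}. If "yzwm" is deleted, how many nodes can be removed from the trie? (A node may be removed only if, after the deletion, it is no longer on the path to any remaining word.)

3

Walk "yzwm" from the leaf back toward the root, removing each node that no remaining word uses.
The suffix "zwm" (3 nodes) is used only by "yzwm"; the node for "y" still has the child "y", so pruning stops there.
Nodes removed: 3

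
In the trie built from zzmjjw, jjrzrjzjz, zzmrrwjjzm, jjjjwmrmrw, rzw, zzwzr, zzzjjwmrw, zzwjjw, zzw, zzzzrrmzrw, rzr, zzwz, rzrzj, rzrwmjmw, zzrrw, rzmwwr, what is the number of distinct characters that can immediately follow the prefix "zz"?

4

The children of the "zz" node are the distinct next characters among strings starting with "zz".
Characters that immediately follow "zz" among the stored strings: {m, r, w, z}.
That node has 4 child edges.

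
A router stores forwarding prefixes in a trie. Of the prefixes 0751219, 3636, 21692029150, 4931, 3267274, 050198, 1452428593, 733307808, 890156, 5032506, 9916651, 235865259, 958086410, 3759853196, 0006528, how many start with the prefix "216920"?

1

Traverse to the node for "216920", then collect every word in that subtree.
Words under "216920": 21692029150
Count: 1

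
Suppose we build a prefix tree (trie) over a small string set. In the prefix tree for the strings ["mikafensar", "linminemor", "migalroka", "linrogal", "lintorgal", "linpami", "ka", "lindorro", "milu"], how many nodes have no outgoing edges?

9

A leaf is a node with no children — equivalently, the end of a word that is not a proper prefix of any other stored word.
Those words: "ka", "lindorro", "linminemor", "linpami", "linrogal", "lintorgal", "migalroka", "mikafensar", "milu"
Leaf count: 9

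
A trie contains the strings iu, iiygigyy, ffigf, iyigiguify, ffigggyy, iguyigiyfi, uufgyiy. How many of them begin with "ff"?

Filter for entries beginning with "ff":
Matches: "ffigf", "ffigggyy"
Count: 2

2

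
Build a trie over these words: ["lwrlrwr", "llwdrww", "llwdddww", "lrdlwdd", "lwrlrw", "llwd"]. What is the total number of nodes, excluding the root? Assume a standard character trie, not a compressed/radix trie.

Count nodes per top-level branch (shared prefixes stored once):
  'l'-branch (llwd, llwdddww, llwdrww, lrdlwdd, lwrlrw, lwrlrwr): 23 nodes
Sum: 23

23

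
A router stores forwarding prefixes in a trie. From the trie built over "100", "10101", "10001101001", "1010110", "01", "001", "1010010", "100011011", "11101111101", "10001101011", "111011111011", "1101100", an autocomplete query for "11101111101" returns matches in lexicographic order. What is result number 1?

11101111101

Words with prefix "11101111101", in lexicographic order: "11101111101", "111011111011"
Position 1: 11101111101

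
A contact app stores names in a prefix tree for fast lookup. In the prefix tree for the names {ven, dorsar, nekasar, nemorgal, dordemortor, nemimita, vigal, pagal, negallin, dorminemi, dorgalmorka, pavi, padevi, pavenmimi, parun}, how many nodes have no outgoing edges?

A leaf is a node with no children — equivalently, the end of a word that is not a proper prefix of any other stored word.
Those words: "dordemortor", "dorgalmorka", "dorminemi", "dorsar", "negallin", "nekasar", "nemimita", "nemorgal", "padevi", "pagal", "parun", "pavenmimi", "pavi", "ven", "vigal"
Leaf count: 15

15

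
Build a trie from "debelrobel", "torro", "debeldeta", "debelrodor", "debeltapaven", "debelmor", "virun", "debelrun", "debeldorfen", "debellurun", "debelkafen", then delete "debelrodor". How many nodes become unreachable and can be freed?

3

After clearing the end-marker at "debelrodor", prune upward until reaching a node still needed by another word.
The suffix "dor" (3 nodes) is used only by "debelrodor"; the node for "debelro" still has the child "b", so pruning stops there.
Nodes removed: 3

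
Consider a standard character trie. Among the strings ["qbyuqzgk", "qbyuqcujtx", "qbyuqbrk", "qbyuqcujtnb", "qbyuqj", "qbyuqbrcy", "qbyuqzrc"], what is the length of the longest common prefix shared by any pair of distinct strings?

The deepest shared node is where two words last agree before diverging.
e.g. "qbyuqcujtnb" and "qbyuqcujtx" share the prefix "qbyuqcujt" of length 9; no pair shares a longer one.
Longest shared-prefix length: 9

9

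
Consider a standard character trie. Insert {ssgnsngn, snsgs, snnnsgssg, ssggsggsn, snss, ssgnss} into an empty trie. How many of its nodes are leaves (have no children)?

Leaves are exactly the stored words that no other stored word extends.
Those words: "snnnsgssg", "snsgs", "snss", "ssggsggsn", "ssgnsngn", "ssgnss"
Leaf count: 6

6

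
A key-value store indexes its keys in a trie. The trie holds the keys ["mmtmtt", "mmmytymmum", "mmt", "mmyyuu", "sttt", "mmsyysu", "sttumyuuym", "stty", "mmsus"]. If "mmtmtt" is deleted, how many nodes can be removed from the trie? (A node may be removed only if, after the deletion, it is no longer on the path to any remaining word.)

3

Walk "mmtmtt" from the leaf back toward the root, removing each node that no remaining word uses.
The suffix "mtt" (3 nodes) is used only by "mmtmtt"; "mmt" is itself a stored word, so pruning stops there.
Nodes removed: 3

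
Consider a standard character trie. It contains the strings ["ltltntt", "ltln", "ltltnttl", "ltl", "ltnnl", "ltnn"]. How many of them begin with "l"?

Filter for entries beginning with "l":
Matches: "ltl", "ltln", "ltltntt", "ltltnttl", "ltnn", "ltnnl"
Count: 6

6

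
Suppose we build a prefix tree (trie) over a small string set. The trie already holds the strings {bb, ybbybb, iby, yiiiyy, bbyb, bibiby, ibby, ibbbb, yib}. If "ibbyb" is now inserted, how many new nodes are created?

1

"ibby" is already a path in the trie; the remaining "b" must be added.
So 5 − 4 = 1 new nodes.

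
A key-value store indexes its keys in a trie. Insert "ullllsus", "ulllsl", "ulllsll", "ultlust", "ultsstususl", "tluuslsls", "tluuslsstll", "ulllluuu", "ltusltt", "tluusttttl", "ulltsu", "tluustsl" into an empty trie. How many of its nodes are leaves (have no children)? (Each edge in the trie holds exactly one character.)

11

A leaf is a node with no children — equivalently, the end of a word that is not a proper prefix of any other stored word.
Those words: "ltusltt", "tluuslsls", "tluuslsstll", "tluustsl", "tluusttttl", "ullllsus", "ulllluuu", "ulllsll", "ulltsu", "ultlust", "ultsstususl"
Leaf count: 11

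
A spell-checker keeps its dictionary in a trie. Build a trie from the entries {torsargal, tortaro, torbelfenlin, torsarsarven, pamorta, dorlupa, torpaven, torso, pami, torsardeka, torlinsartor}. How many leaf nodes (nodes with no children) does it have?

Leaves are exactly the stored words that no other stored word extends.
Those words: "dorlupa", "pami", "pamorta", "torbelfenlin", "torlinsartor", "torpaven", "torsardeka", "torsargal", "torsarsarven", "torso", "tortaro"
Leaf count: 11

11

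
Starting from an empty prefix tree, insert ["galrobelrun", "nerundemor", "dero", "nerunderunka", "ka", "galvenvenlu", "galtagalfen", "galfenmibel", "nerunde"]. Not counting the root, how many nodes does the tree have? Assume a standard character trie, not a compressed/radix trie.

56

For each word, the new-node count is its length minus the longest prefix already in the trie:
  "galrobelrun" → 11 new (g, a, l, r, o, b, e, l, r, u, n)
  "nerundemor" → 10 new (n, e, r, u, n, d, e, m, o, r)
  "dero" → 4 new (d, e, r, o)
  "nerunderunka" → prefix "nerunde" already present; 5 new (r, u, n, k, a)
  "ka" → 2 new (k, a)
  "galvenvenlu" → prefix "gal" already present; 8 new (v, e, n, v, e, n, l, u)
  "galtagalfen" → prefix "gal" already present; 8 new (t, a, g, a, l, f, e, n)
  "galfenmibel" → prefix "gal" already present; 8 new (f, e, n, m, i, b, e, l)
  "nerunde" → prefix "nerunde" already present; 0 new (none)
Total nodes = 11 + 10 + 4 + 5 + 2 + 8 + 8 + 8 + 0 = 56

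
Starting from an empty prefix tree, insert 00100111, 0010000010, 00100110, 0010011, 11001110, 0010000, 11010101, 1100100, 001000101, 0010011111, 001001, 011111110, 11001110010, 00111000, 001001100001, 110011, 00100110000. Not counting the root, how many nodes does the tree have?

54

Trace insertions, counting only characters that open a new branch:
  "00100111" → 8 new (0, 0, 1, 0, 0, 1, 1, 1)
  "0010000010" → prefix "00100" already present; 5 new (0, 0, 0, 1, 0)
  "00100110" → prefix "0010011" already present; 1 new (0)
  "0010011" → prefix "0010011" already present; 0 new (none)
  "11001110" → 8 new (1, 1, 0, 0, 1, 1, 1, 0)
  "0010000" → prefix "0010000" already present; 0 new (none)
  "11010101" → prefix "110" already present; 5 new (1, 0, 1, 0, 1)
  "1100100" → prefix "11001" already present; 2 new (0, 0)
  "001000101" → prefix "001000" already present; 3 new (1, 0, 1)
  "0010011111" → prefix "00100111" already present; 2 new (1, 1)
  "001001" → prefix "001001" already present; 0 new (none)
  "011111110" → prefix "0" already present; 8 new (1, 1, 1, 1, 1, 1, 1, 0)
  "11001110010" → prefix "11001110" already present; 3 new (0, 1, 0)
  "00111000" → prefix "001" already present; 5 new (1, 1, 0, 0, 0)
  "001001100001" → prefix "00100110" already present; 4 new (0, 0, 0, 1)
  "110011" → prefix "110011" already present; 0 new (none)
  "00100110000" → prefix "00100110000" already present; 0 new (none)
Total nodes = 8 + 5 + 1 + 0 + 8 + 0 + 5 + 2 + 3 + 2 + 0 + 8 + 3 + 5 + 4 + 0 + 0 = 54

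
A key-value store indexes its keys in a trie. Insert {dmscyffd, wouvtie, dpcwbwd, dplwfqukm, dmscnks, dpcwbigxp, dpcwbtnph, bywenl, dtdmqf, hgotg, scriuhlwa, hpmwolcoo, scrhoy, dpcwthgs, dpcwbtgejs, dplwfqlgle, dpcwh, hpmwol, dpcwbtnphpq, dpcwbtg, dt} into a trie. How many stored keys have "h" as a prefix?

Filter for entries beginning with "h":
Matches: "hgotg", "hpmwol", "hpmwolcoo"
Count: 3

3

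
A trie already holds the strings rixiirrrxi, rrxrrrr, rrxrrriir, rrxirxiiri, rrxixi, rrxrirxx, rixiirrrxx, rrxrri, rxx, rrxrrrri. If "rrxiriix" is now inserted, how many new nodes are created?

Walking "rrxiriix" from the root, the first 5 characters ("rrxir") follow existing edges; "i" is the first miss.
So 8 − 5 = 3 new nodes.

3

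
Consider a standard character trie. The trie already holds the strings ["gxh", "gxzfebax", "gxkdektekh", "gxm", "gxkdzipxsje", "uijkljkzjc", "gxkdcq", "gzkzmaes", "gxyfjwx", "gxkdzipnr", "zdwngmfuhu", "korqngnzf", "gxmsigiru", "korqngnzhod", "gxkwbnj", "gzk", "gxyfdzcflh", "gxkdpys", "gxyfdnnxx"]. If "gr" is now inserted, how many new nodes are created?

1

The longest prefix of "gr" already in the trie is "g" (length 1).
Each of the 1 remaining characters creates one node.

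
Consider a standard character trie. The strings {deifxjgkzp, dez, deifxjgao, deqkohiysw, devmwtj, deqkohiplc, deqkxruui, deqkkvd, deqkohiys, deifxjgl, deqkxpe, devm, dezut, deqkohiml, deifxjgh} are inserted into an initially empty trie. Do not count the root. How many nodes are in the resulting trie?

For each word, the new-node count is its length minus the longest prefix already in the trie:
  "deifxjgkzp" → 10 new (d, e, i, f, x, j, g, k, z, p)
  "dez" → prefix "de" already present; 1 new (z)
  "deifxjgao" → prefix "deifxjg" already present; 2 new (a, o)
  "deqkohiysw" → prefix "de" already present; 8 new (q, k, o, h, i, y, s, w)
  "devmwtj" → prefix "de" already present; 5 new (v, m, w, t, j)
  "deqkohiplc" → prefix "deqkohi" already present; 3 new (p, l, c)
  "deqkxruui" → prefix "deqk" already present; 5 new (x, r, u, u, i)
  "deqkkvd" → prefix "deqk" already present; 3 new (k, v, d)
  "deqkohiys" → prefix "deqkohiys" already present; 0 new (none)
  "deifxjgl" → prefix "deifxjg" already present; 1 new (l)
  "deqkxpe" → prefix "deqkx" already present; 2 new (p, e)
  "devm" → prefix "devm" already present; 0 new (none)
  "dezut" → prefix "dez" already present; 2 new (u, t)
  "deqkohiml" → prefix "deqkohi" already present; 2 new (m, l)
  "deifxjgh" → prefix "deifxjg" already present; 1 new (h)
Total nodes = 10 + 1 + 2 + 8 + 5 + 3 + 5 + 3 + 0 + 1 + 2 + 0 + 2 + 2 + 1 = 45

45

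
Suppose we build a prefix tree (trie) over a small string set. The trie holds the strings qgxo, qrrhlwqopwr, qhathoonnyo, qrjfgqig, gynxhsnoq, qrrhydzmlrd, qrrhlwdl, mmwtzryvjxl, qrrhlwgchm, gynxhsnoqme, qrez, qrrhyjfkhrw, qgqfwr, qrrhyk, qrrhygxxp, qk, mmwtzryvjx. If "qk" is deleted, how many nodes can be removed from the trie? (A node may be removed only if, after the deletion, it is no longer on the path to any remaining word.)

After clearing the end-marker at "qk", prune upward until reaching a node still needed by another word.
The suffix "k" (1 node) is used only by "qk"; the node for "q" still has the child "g", so pruning stops there.
Nodes removed: 1

1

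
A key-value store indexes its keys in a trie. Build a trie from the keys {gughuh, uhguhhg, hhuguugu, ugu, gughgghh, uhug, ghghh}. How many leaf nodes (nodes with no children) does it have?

Leaves are exactly the stored words that no other stored word extends.
Those words: "ghghh", "gughgghh", "gughuh", "hhuguugu", "ugu", "uhguhhg", "uhug"
Leaf count: 7

7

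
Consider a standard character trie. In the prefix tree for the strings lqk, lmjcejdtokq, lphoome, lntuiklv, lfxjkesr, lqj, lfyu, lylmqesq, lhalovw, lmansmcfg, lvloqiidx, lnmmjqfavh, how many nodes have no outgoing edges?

12

A leaf is a node with no children — equivalently, the end of a word that is not a proper prefix of any other stored word.
Those words: "lfxjkesr", "lfyu", "lhalovw", "lmansmcfg", "lmjcejdtokq", "lnmmjqfavh", "lntuiklv", "lphoome", "lqj", "lqk", "lvloqiidx", "lylmqesq"
Leaf count: 12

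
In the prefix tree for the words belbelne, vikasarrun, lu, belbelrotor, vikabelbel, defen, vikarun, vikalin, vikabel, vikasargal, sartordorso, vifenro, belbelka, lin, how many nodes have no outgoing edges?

Leaves are exactly the stored words that no other stored word extends.
Those words: "belbelka", "belbelne", "belbelrotor", "defen", "lin", "lu", "sartordorso", "vifenro", "vikabelbel", "vikalin", "vikarun", "vikasargal", "vikasarrun"
Leaf count: 13

13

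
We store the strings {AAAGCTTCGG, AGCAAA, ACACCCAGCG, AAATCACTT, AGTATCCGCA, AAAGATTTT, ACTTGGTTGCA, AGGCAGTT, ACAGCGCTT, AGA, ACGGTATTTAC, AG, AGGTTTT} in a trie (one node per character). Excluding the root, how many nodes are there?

78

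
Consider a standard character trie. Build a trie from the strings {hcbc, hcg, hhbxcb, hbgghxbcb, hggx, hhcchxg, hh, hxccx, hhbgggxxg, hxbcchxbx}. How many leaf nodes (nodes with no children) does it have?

Leaves are exactly the stored words that no other stored word extends.
Those words: "hbgghxbcb", "hcbc", "hcg", "hggx", "hhbgggxxg", "hhbxcb", "hhcchxg", "hxbcchxbx", "hxccx"
Leaf count: 9

9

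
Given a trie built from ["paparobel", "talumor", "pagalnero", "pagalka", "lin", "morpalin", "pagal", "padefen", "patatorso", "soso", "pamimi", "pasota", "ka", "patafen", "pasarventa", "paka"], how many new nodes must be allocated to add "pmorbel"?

6

The longest prefix of "pmorbel" already in the trie is "p" (length 1).
New nodes needed: |"pmorbel"| − 1 = 7 − 1 = 6.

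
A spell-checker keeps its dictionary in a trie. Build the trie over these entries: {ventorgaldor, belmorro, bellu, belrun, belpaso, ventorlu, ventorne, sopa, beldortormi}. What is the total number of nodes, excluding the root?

Insert word by word; a character creates a node only if that edge doesn't already exist:
  "ventorgaldor" → 12 new (v, e, n, t, o, r, g, a, l, d, o, r)
  "belmorro" → 8 new (b, e, l, m, o, r, r, o)
  "bellu" → prefix "bel" already present; 2 new (l, u)
  "belrun" → prefix "bel" already present; 3 new (r, u, n)
  "belpaso" → prefix "bel" already present; 4 new (p, a, s, o)
  "ventorlu" → prefix "ventor" already present; 2 new (l, u)
  "ventorne" → prefix "ventor" already present; 2 new (n, e)
  "sopa" → 4 new (s, o, p, a)
  "beldortormi" → prefix "bel" already present; 8 new (d, o, r, t, o, r, m, i)
Total nodes = 12 + 8 + 2 + 3 + 4 + 2 + 2 + 4 + 8 = 45

45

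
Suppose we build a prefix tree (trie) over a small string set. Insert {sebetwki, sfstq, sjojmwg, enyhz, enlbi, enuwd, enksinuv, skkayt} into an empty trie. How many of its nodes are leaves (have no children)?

Leaves are exactly the stored words that no other stored word extends.
Those words: "enksinuv", "enlbi", "enuwd", "enyhz", "sebetwki", "sfstq", "sjojmwg", "skkayt"
Leaf count: 8

8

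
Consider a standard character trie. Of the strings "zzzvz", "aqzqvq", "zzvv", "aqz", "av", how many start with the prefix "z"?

2

Walk to "z"; the words in its subtree are exactly those with that prefix.
Words under "z": zzvv, zzzvz
Count: 2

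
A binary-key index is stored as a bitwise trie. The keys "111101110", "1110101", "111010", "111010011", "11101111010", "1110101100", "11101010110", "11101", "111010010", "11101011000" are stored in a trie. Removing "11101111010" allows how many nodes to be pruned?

Walk "11101111010" from the leaf back toward the root, removing each node that no remaining word uses.
The suffix "111010" (6 nodes) is used only by "11101111010"; the node for "11101" still has the child "0", so pruning stops there.
Nodes removed: 6

6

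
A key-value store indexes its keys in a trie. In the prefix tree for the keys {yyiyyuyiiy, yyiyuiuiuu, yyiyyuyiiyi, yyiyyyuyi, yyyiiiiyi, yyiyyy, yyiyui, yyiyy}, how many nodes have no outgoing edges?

4

Leaves are exactly the stored words that no other stored word extends.
Those words: "yyiyuiuiuu", "yyiyyuyiiyi", "yyiyyyuyi", "yyyiiiiyi"
Leaf count: 4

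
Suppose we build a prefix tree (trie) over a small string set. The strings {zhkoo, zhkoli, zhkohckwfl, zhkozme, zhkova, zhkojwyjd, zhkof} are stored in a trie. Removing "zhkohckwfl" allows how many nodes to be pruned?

Walk "zhkohckwfl" from the leaf back toward the root, removing each node that no remaining word uses.
The suffix "hckwfl" (6 nodes) is used only by "zhkohckwfl"; the node for "zhko" still has the child "o", so pruning stops there.
Nodes removed: 6

6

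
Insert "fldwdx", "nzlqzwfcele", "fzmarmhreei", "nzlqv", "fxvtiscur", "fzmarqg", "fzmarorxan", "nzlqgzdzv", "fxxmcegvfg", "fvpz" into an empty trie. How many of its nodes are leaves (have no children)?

10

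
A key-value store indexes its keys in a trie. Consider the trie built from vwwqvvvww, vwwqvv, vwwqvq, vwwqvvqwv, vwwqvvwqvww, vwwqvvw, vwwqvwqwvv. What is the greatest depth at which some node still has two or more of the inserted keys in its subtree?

The deepest shared node is where two words last agree before diverging.
"vwwqvvw" and "vwwqvvwqvww" agree on "vwwqvvw" (7 characters) before diverging; nothing deeper is shared.
Longest shared-prefix length: 7

7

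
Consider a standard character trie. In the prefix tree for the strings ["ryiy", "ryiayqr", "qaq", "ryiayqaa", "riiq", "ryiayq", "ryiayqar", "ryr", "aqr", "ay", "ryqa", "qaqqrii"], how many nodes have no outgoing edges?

A leaf is a node with no children — equivalently, the end of a word that is not a proper prefix of any other stored word.
Those words: "aqr", "ay", "qaqqrii", "riiq", "ryiayqaa", "ryiayqar", "ryiayqr", "ryiy", "ryqa", "ryr"
Leaf count: 10

10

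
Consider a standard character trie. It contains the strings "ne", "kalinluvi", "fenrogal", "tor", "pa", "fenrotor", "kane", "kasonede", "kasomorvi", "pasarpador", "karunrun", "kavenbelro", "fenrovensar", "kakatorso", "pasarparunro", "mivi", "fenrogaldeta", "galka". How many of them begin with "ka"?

7

Filter for entries beginning with "ka":
Words under "ka": kakatorso, kalinluvi, kane, karunrun, kasomorvi, kasonede, kavenbelro
Count: 7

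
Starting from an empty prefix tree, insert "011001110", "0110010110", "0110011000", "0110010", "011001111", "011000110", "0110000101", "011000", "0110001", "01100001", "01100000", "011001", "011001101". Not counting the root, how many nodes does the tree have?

27

Trie structure (* marks end of a word):
(root)
└─ 0
   └─ 1
      └─ 1
         └─ 0
            └─ 0
               ├─ 0 *
               │  ├─ 0
               │  │  ├─ 0 *
               │  │  └─ 1 *
               │  │     └─ 0
               │  │        └─ 1 *
               │  └─ 1 *
               │     └─ 1
               │        └─ 0 *
               └─ 1 *
                  ├─ 0 *
                  │  └─ 1
                  │     └─ 1
                  │        └─ 0 *
                  └─ 1
                     ├─ 0
                     │  ├─ 0
                     │  │  └─ 0 *
                     │  └─ 1 *
                     └─ 1
                        ├─ 0 *
                        └─ 1 *
Counting every labelled node above: 27.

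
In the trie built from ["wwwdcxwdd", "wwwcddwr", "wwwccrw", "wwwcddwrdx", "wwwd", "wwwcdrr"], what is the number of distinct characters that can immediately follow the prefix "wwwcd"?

2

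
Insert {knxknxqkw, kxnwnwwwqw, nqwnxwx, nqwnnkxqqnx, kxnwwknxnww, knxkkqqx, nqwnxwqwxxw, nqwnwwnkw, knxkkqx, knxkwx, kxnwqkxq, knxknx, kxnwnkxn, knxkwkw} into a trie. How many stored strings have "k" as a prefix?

Walk to "k"; the words in its subtree are exactly those with that prefix.
Matches: "knxkkqqx", "knxkkqx", "knxknx", "knxknxqkw", "knxkwkw", "knxkwx", "kxnwnkxn", "kxnwnwwwqw", "kxnwqkxq", "kxnwwknxnww"
Count: 10

10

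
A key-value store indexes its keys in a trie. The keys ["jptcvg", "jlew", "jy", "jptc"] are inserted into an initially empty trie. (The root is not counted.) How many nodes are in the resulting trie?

Trie structure (* marks end of a word):
(root)
└─ j
   ├─ l
   │  └─ e
   │     └─ w *
   ├─ p
   │  └─ t
   │     └─ c *
   │        └─ v
   │           └─ g *
   └─ y *
Counting every labelled node above: 10.

10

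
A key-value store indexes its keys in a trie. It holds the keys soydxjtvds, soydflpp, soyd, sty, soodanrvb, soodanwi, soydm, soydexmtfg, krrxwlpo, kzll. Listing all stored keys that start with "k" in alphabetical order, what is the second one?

DFS of the "k" subtree visits, in order: "krrxwlpo", "kzll"
Position 2: kzll

kzll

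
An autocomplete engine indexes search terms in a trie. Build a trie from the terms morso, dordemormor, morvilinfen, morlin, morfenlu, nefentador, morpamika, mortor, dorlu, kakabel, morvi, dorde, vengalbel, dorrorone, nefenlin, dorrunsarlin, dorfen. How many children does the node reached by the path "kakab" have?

1

Walk "kakab" from the root, arriving at one node.
Distinct next characters after "kakab": e.
That node has 1 child edge.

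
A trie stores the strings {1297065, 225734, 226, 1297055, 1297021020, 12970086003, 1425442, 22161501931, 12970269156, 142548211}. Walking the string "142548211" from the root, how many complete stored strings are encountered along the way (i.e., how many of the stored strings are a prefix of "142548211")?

1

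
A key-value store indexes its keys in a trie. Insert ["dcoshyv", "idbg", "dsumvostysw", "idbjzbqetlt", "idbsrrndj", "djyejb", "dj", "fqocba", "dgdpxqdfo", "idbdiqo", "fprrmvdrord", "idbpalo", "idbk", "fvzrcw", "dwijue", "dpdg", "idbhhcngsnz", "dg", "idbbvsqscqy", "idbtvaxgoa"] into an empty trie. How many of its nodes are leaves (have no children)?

Leaves are exactly the stored words that no other stored word extends.
Those words: "dcoshyv", "dgdpxqdfo", "djyejb", "dpdg", "dsumvostysw", "dwijue", "fprrmvdrord", "fqocba", "fvzrcw", "idbbvsqscqy", "idbdiqo", "idbg", "idbhhcngsnz", "idbjzbqetlt", "idbk", "idbpalo", "idbsrrndj", "idbtvaxgoa"
Leaf count: 18

18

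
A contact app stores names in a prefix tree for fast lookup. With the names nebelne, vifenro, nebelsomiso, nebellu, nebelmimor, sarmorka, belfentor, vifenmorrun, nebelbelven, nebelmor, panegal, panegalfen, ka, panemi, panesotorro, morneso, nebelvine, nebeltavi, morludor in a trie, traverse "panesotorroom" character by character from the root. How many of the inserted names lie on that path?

Traverse "panesotorroom" character by character; count nodes along the way that are marked as word ends.
Prefixes of the query that are stored words: "panesotorro"
Count: 1

1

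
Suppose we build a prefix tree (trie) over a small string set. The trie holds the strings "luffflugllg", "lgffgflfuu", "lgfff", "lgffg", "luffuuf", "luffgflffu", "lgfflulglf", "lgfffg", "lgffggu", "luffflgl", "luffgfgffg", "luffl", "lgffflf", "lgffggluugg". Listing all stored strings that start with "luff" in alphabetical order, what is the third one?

DFS of the "luff" subtree visits, in order: "luffflgl", "luffflugllg", "luffgfgffg", "luffgflffu", "luffl", "luffuuf"
The 3rd is luffgfgffg.

luffgfgffg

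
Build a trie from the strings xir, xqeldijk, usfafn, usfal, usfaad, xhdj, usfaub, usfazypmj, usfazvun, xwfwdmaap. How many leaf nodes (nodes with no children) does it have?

10

Leaves are exactly the stored words that no other stored word extends.
Those words: "usfaad", "usfafn", "usfal", "usfaub", "usfazvun", "usfazypmj", "xhdj", "xir", "xqeldijk", "xwfwdmaap"
Leaf count: 10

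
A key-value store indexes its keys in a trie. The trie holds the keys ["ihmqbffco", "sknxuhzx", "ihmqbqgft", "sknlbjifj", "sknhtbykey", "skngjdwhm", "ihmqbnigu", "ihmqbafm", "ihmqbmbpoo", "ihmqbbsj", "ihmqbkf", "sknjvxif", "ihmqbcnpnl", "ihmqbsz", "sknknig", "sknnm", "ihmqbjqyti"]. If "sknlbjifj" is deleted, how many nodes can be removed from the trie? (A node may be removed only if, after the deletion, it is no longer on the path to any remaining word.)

After clearing the end-marker at "sknlbjifj", prune upward until reaching a node still needed by another word.
The suffix "lbjifj" (6 nodes) is used only by "sknlbjifj"; the node for "skn" still has the child "x", so pruning stops there.
Nodes removed: 6

6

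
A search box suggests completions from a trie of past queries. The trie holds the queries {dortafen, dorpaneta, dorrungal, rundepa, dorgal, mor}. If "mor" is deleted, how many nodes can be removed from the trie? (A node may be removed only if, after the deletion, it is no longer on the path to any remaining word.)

3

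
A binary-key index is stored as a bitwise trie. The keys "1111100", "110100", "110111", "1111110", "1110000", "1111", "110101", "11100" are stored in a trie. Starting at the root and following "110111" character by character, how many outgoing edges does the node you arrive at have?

0

Follow the path "110111" to its node, then look at its outgoing edges.
No stored string extends past "110111".
That node has 0 child edges.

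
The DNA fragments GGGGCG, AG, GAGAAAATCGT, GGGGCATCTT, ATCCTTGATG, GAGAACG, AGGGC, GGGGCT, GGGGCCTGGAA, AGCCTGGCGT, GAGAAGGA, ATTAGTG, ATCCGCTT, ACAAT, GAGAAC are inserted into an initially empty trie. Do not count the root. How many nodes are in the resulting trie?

Count nodes per top-level branch (shared prefixes stored once):
  'A'-branch (ACAAT, AG, AGCCTGGCGT, AGGGC, ATCCGCTT, ATCCTTGATG, ATTAGTG): 35 nodes
  'G'-branch (GAGAAAATCGT, GAGAAC, GAGAACG, GAGAAGGA, GGGGCATCTT, GGGGCCTGGAA, GGGGCG, GGGGCT): 33 nodes
Sum: 68

68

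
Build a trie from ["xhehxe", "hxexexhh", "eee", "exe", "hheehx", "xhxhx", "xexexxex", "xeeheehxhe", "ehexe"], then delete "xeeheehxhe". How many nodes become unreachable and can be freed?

8

A node on "xeeheehxhe"'s path can go only if nothing else ends at it or branches off below it.
The suffix "eheehxhe" (8 nodes) is used only by "xeeheehxhe"; the node for "xe" still has the child "x", so pruning stops there.
Nodes removed: 8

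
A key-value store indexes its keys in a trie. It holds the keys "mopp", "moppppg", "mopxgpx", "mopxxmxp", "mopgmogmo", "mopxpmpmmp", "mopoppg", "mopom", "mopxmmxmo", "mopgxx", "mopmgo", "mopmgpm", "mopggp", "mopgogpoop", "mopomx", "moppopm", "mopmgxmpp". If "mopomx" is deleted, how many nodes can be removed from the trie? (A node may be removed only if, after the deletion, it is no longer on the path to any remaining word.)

1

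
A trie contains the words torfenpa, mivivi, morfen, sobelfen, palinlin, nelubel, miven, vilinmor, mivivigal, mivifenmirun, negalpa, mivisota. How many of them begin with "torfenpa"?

1

Traverse to the node for "torfenpa", then collect every word in that subtree.
Words under "torfenpa": torfenpa
Count: 1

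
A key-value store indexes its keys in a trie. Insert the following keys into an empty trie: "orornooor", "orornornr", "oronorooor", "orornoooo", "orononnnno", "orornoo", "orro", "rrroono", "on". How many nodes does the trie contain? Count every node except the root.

35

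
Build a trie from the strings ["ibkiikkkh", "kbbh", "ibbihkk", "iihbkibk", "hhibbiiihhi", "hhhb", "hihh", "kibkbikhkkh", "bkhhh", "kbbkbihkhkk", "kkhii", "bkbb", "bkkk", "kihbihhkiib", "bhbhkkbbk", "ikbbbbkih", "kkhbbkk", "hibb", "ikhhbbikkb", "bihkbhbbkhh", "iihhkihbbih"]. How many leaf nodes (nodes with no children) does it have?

21

A leaf is a node with no children — equivalently, the end of a word that is not a proper prefix of any other stored word.
Those words: "bhbhkkbbk", "bihkbhbbkhh", "bkbb", "bkhhh", "bkkk", "hhhb", "hhibbiiihhi", "hibb", "hihh", "ibbihkk", "ibkiikkkh", "iihbkibk", "iihhkihbbih", "ikbbbbkih", "ikhhbbikkb", "kbbh", "kbbkbihkhkk", "kibkbikhkkh", "kihbihhkiib", "kkhbbkk", "kkhii"
Leaf count: 21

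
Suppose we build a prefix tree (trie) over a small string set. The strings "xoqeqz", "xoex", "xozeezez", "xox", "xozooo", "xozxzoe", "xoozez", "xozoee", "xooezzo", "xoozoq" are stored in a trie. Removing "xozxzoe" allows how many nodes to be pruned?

4

Walk "xozxzoe" from the leaf back toward the root, removing each node that no remaining word uses.
The suffix "xzoe" (4 nodes) is used only by "xozxzoe"; the node for "xoz" still has the child "e", so pruning stops there.
Nodes removed: 4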